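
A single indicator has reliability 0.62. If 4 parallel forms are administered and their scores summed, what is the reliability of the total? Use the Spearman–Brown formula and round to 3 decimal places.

0.867

ρ_k = kρ / (1 + (k−1)ρ) = 4·0.62 / (1 + 3·0.62) = 2.480 / 2.860 = 0.867.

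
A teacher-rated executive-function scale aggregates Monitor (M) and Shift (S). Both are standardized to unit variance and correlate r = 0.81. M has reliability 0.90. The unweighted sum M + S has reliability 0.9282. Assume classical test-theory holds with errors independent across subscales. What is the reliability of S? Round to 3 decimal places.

0.840

Var(M+S) = 2 + 2·0.81 = 3.620.
True-score variance = ρ_M + ρ_S + 2·0.81, so 0.9282 = (0.90 + ρ_S + 1.62) / 3.620.
ρ_S = 0.9282·3.620 − 0.90 − 1.62 = 0.840.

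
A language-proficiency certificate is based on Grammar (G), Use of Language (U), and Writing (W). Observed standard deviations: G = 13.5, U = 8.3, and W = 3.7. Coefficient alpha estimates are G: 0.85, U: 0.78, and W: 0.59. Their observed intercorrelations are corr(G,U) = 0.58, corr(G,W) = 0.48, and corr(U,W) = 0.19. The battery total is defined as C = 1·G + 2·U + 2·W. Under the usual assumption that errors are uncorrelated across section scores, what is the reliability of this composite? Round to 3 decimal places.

0.879

Var(C) = 13.5² + 2²·8.3² + 2²·3.7² + 2·[2·13.5·8.3·0.58 + 2·13.5·3.7·0.48 + 4·8.3·3.7·0.19] = 512.57 + 402.539 = 915.109.
Because errors are independent across components, Cov(Tᵢ,Tⱼ) = Cov(Xᵢ,Xⱼ); the off-diagonal part of the true-score variance is the same as above.
True-score variance = [13.5²·0.85 + 2²·8.3²·0.78 + 2²·3.7²·0.59] + 402.539 = 402.158 + 402.539 = 804.697.
Reliability = 804.697 / 915.109 = 0.879.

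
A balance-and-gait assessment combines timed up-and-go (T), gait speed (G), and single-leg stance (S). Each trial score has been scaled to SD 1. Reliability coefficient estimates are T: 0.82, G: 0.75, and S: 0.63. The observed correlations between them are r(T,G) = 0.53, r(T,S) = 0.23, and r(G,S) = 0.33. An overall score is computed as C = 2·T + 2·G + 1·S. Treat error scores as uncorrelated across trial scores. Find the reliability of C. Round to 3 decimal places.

0.865

Var(C) = 2² + 2² + 1 + 2·[4·0.53 + 2·0.23 + 2·0.33] = 9 + 6.48 = 15.48.
Because errors are independent across components, Cov(Tᵢ,Tⱼ) = Cov(Xᵢ,Xⱼ); the off-diagonal part of the true-score variance is the same as above.
True-score variance = [2²·0.82 + 2²·0.75 + 0.63] + 6.48 = 6.91 + 6.48 = 13.39.
Reliability = 13.39 / 15.48 = 0.865.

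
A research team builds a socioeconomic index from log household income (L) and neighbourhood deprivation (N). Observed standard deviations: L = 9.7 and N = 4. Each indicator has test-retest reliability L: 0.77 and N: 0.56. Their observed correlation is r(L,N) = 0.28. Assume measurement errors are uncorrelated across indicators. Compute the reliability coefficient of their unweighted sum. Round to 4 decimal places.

Var(L+N) = 9.7² + 4² + 2·[9.7·4·0.28] = 110.09 + 21.728 = 131.818.
Because errors are independent across components, Cov(Tᵢ,Tⱼ) = Cov(Xᵢ,Xⱼ); the off-diagonal part of the true-score variance is the same as above.
True-score variance = [9.7²·0.77 + 4²·0.56] + 21.728 = 81.4093 + 21.728 = 103.137.
Reliability = 103.137 / 131.818 = 0.7824.

0.7824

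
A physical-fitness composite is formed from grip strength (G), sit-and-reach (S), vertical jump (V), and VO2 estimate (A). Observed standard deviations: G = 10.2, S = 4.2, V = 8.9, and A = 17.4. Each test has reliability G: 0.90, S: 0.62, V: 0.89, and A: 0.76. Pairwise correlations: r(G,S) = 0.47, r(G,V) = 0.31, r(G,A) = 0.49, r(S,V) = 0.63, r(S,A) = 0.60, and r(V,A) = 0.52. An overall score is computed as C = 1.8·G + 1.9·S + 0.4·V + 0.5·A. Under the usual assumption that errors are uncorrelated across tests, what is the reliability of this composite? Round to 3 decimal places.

0.921

Var(C) = 1.8²·10.2² + 1.9²·4.2² + 0.4²·8.9² + 0.5²·17.4² + 2·[3.42·10.2·4.2·0.47 + 0.72·10.2·8.9·0.31 + 0.9·10.2·17.4·0.49 + 0.76·4.2·8.9·0.63 + 0.95·4.2·17.4·0.60 + 0.2·8.9·17.4·0.52] = 489.134 + 486.101 = 975.234.
Under uncorrelated errors the observed covariances equal the true-score covariances, so only the own-variance terms attenuate.
True-score variance = [1.8²·10.2²·0.90 + 1.9²·4.2²·0.62 + 0.4²·8.9²·0.89 + 0.5²·17.4²·0.76] + 486.101 = 411.666 + 486.101 = 897.767.
Reliability = 897.767 / 975.234 = 0.921.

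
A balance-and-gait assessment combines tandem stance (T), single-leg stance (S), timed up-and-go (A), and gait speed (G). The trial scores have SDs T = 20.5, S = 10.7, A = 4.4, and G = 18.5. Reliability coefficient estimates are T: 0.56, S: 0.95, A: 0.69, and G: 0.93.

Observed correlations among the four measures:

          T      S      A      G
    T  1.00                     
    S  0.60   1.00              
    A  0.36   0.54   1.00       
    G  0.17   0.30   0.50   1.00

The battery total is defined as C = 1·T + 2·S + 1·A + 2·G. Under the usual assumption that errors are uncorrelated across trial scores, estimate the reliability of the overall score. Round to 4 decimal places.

Var(C) = 20.5² + 2²·10.7² + 4.4² + 2²·18.5² + 2·[2·20.5·10.7·0.60 + 20.5·4.4·0.36 + 2·20.5·18.5·0.17 + 2·10.7·4.4·0.54 + 4·10.7·18.5·0.30 + 2·4.4·18.5·0.50] = 2266.57 + 1588.85 = 3855.42.
Under uncorrelated errors the observed covariances equal the true-score covariances, so only the own-variance terms attenuate.
True-score variance = [20.5²·0.56 + 2²·10.7²·0.95 + 4.4²·0.69 + 2²·18.5²·0.93] + 1588.85 = 1956.93 + 1588.85 = 3545.78.
Reliability = 3545.78 / 3855.42 = 0.9197.

0.9197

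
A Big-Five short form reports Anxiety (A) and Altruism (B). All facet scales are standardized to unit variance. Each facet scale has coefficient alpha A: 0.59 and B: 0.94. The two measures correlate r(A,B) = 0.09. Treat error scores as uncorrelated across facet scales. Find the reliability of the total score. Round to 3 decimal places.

0.784

Var(A+B) = 2 + 2·[0.09] = 2 + 0.18 = 2.18.
With uncorrelated errors the cross-covariances are all true-score covariance, so they carry over unchanged; only the diagonal terms shrink to ρᵢσᵢ².
True-score variance = [0.59 + 0.94] + 0.18 = 1.53 + 0.18 = 1.71.
Reliability = 1.71 / 2.18 = 0.784.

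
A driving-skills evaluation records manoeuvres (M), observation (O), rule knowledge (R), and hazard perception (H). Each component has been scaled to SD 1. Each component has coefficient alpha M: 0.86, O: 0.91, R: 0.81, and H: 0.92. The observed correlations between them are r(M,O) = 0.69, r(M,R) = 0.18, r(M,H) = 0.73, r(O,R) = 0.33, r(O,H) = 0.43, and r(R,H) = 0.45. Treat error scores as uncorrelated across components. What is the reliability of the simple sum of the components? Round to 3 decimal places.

0.948

Var(M+O+R+H) = 4 + 2·[0.69 + 0.18 + 0.73 + 0.33 + 0.43 + 0.45] = 4 + 5.62 = 9.62.
Under uncorrelated errors the observed covariances equal the true-score covariances, so only the own-variance terms attenuate.
True-score variance = [0.86 + 0.91 + 0.81 + 0.92] + 5.62 = 3.5 + 5.62 = 9.12.
Reliability = 9.12 / 9.62 = 0.948.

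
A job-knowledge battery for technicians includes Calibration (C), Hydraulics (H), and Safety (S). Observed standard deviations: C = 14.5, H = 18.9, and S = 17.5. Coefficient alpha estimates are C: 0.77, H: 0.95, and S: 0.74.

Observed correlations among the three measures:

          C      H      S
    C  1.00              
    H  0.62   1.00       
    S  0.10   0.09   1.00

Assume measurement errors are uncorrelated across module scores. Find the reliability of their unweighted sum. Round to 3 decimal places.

0.890

Var(C+H+S) = 14.5² + 18.9² + 17.5² + 2·[14.5·18.9·0.62 + 14.5·17.5·0.10 + 18.9·17.5·0.09] = 873.71 + 450.107 = 1323.82.
With uncorrelated errors the cross-covariances are all true-score covariance, so they carry over unchanged; only the diagonal terms shrink to ρᵢσᵢ².
True-score variance = [14.5²·0.77 + 18.9²·0.95 + 17.5²·0.74] + 450.107 = 727.867 + 450.107 = 1177.97.
Reliability = 1177.97 / 1323.82 = 0.890.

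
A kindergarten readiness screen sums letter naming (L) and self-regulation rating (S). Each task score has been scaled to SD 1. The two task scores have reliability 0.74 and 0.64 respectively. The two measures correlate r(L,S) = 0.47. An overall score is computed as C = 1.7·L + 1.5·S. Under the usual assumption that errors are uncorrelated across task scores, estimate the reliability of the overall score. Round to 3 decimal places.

Var(C) = 1.7² + 1.5² + 2·[2.55·0.47] = 5.14 + 2.397 = 7.537.
With uncorrelated errors the cross-covariances are all true-score covariance, so they carry over unchanged; only the diagonal terms shrink to ρᵢσᵢ².
True-score variance = [1.7²·0.74 + 1.5²·0.64] + 2.397 = 3.5786 + 2.397 = 5.9756.
Reliability = 5.9756 / 7.537 = 0.793.

0.793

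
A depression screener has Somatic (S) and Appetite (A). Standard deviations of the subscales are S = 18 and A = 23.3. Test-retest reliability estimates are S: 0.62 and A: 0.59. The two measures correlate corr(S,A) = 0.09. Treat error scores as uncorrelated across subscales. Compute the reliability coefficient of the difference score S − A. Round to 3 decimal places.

Var(S−A) = 18² + 23.3² − 2·18·23.3·0.09 = 866.89 − 75.492 = 791.398.
Under uncorrelated errors the observed covariances equal the true-score covariances, so only the own-variance terms attenuate.
True-score variance = [18²·0.62 + 23.3²·0.59] − 75.492 = 521.185 − 75.492 = 445.693.
Reliability = 445.693 / 791.398 = 0.563.

0.563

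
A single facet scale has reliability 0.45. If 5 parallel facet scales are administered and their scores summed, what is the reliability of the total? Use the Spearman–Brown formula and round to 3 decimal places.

ρ_k = kρ / (1 + (k−1)ρ) = 5·0.45 / (1 + 4·0.45) = 2.250 / 2.800 = 0.804.

0.804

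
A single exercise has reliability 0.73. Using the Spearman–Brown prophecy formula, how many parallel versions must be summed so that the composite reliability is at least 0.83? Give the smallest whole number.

k ≥ ρ*(1−ρ₁)/(ρ₁(1−ρ*)) = 0.83·0.27 / (0.73·0.17) = 1.806.
Smallest integer k = 2.

2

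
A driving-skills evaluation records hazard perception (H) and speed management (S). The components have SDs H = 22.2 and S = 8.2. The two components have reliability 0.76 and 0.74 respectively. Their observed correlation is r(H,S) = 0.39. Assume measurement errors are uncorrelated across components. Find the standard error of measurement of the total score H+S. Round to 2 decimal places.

11.65

Var(total) = 560.08 + 141.991 = 702.071.
True-score variance = 424.316 + 141.991 = 566.307, so reliability = 0.8066.
Error variance = 702.071 − 566.307 = 135.764; SEM = √135.764 = 11.65.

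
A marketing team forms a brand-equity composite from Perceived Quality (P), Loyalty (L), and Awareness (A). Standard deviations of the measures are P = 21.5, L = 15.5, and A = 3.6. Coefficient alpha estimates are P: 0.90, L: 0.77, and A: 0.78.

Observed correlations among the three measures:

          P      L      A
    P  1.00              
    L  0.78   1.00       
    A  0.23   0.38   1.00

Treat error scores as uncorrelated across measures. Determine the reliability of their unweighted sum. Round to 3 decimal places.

Var(P+L+A) = 21.5² + 15.5² + 3.6² + 2·[21.5·15.5·0.78 + 21.5·3.6·0.23 + 15.5·3.6·0.38] = 715.46 + 597.882 = 1313.34.
Because errors are independent across components, Cov(Tᵢ,Tⱼ) = Cov(Xᵢ,Xⱼ); the off-diagonal part of the true-score variance is the same as above.
True-score variance = [21.5²·0.90 + 15.5²·0.77 + 3.6²·0.78] + 597.882 = 611.126 + 597.882 = 1209.01.
Reliability = 1209.01 / 1313.34 = 0.921.

0.921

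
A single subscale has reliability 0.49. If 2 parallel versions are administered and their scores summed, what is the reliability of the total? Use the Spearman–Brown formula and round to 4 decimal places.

0.6577

ρ_k = kρ / (1 + (k−1)ρ) = 2·0.49 / (1 + 1·0.49) = 0.980 / 1.490 = 0.6577.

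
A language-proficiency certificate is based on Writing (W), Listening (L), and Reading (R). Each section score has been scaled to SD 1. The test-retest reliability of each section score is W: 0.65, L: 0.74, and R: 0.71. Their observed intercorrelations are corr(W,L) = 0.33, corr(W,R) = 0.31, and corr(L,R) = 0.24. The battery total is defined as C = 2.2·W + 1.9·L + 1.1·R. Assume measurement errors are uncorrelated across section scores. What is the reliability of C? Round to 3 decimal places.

0.800

Var(C) = 2.2² + 1.9² + 1.1² + 2·[4.18·0.33 + 2.42·0.31 + 2.09·0.24] = 9.66 + 5.2624 = 14.9224.
Because errors are independent across components, Cov(Tᵢ,Tⱼ) = Cov(Xᵢ,Xⱼ); the off-diagonal part of the true-score variance is the same as above.
True-score variance = [2.2²·0.65 + 1.9²·0.74 + 1.1²·0.71] + 5.2624 = 6.6765 + 5.2624 = 11.9389.
Reliability = 11.9389 / 14.9224 = 0.800.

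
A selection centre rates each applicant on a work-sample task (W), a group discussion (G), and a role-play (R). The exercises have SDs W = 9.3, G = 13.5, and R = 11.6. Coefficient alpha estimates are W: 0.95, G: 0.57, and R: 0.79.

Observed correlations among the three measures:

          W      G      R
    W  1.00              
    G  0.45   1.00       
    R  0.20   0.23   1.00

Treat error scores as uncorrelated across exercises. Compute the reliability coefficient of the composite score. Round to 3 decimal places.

Var(W+G+R) = 9.3² + 13.5² + 11.6² + 2·[9.3·13.5·0.45 + 9.3·11.6·0.20 + 13.5·11.6·0.23] = 403.3 + 228.183 = 631.483.
Under uncorrelated errors the observed covariances equal the true-score covariances, so only the own-variance terms attenuate.
True-score variance = [9.3²·0.95 + 13.5²·0.57 + 11.6²·0.79] + 228.183 = 292.35 + 228.183 = 520.533.
Reliability = 520.533 / 631.483 = 0.824.

0.824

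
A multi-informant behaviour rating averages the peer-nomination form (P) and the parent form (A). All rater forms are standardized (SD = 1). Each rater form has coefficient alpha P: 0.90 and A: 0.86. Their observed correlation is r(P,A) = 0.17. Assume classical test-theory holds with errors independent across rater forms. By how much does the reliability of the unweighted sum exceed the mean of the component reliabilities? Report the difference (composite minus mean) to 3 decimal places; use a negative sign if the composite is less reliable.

Var(sum) = 2 + 0.34 = 2.34; true-score variance = 1.76 + 0.34 = 2.1; composite reliability = 0.8974.
Mean component reliability = 0.8800.
Difference = 0.8974 − 0.8800 = 0.017.

0.017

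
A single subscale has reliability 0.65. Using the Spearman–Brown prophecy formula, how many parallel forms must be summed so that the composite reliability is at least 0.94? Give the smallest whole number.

k ≥ ρ*(1−ρ₁)/(ρ₁(1−ρ*)) = 0.94·0.35 / (0.65·0.06) = 8.436.
Smallest integer k = 9.

9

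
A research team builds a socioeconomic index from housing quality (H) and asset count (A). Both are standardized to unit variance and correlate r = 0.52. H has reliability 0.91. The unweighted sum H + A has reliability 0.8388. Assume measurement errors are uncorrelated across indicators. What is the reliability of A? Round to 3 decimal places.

Var(H+A) = 2 + 2·0.52 = 3.040.
True-score variance = ρ_H + ρ_A + 2·0.52, so 0.8388 = (0.91 + ρ_A + 1.04) / 3.040.
ρ_A = 0.8388·3.040 − 0.91 − 1.04 = 0.600.

0.600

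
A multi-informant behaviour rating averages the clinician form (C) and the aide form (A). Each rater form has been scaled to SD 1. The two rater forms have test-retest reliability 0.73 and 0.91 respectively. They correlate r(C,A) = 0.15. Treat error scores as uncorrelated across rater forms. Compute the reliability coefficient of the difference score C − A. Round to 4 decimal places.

0.7882

Var(C−A) = 1 + 1 − 2·0.15 = 2 − 0.3 = 1.7.
Under uncorrelated errors the observed covariances equal the true-score covariances, so only the own-variance terms attenuate.
True-score variance = [0.73 + 0.91] − 0.3 = 1.64 − 0.3 = 1.34.
Reliability = 1.34 / 1.7 = 0.7882.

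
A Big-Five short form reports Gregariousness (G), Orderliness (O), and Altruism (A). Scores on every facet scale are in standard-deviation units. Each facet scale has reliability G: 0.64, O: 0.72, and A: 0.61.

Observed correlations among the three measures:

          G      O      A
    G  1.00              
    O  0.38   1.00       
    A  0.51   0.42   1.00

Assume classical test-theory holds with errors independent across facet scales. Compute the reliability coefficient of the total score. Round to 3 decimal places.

0.817

Var(G+O+A) = 3 + 2·[0.38 + 0.51 + 0.42] = 3 + 2.62 = 5.62.
Under uncorrelated errors the observed covariances equal the true-score covariances, so only the own-variance terms attenuate.
True-score variance = [0.64 + 0.72 + 0.61] + 2.62 = 1.97 + 2.62 = 4.59.
Reliability = 4.59 / 5.62 = 0.817.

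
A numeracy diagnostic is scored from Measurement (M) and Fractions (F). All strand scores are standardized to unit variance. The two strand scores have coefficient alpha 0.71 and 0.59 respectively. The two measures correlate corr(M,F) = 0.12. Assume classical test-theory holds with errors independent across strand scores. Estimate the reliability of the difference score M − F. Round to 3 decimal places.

0.602

Var(M−F) = 1 + 1 − 2·0.12 = 2 − 0.24 = 1.76.
Under uncorrelated errors the observed covariances equal the true-score covariances, so only the own-variance terms attenuate.
True-score variance = [0.71 + 0.59] − 0.24 = 1.3 − 0.24 = 1.06.
Reliability = 1.06 / 1.76 = 0.602.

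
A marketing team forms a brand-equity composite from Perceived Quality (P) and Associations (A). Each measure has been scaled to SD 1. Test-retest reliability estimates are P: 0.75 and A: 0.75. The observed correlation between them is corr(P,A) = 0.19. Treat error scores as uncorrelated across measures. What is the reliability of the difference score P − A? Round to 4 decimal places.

0.6914

Var(P−A) = 1 + 1 − 2·0.19 = 2 − 0.38 = 1.62.
With uncorrelated errors the cross-covariances are all true-score covariance, so they carry over unchanged; only the diagonal terms shrink to ρᵢσᵢ².
True-score variance = [0.75 + 0.75] − 0.38 = 1.5 − 0.38 = 1.12.
Reliability = 1.12 / 1.62 = 0.6914.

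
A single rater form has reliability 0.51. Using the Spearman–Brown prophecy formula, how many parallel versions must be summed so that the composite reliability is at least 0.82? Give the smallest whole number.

k ≥ ρ*(1−ρ₁)/(ρ₁(1−ρ*)) = 0.82·0.49 / (0.51·0.18) = 4.377.
Smallest integer k = 5.

5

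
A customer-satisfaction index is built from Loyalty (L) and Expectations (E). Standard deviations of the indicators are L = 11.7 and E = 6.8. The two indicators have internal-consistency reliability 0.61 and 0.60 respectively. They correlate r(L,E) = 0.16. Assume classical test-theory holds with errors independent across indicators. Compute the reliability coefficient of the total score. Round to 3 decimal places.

0.655

Var(L+E) = 11.7² + 6.8² + 2·[11.7·6.8·0.16] = 183.13 + 25.4592 = 208.589.
Under uncorrelated errors the observed covariances equal the true-score covariances, so only the own-variance terms attenuate.
True-score variance = [11.7²·0.61 + 6.8²·0.60] + 25.4592 = 111.247 + 25.4592 = 136.706.
Reliability = 136.706 / 208.589 = 0.655.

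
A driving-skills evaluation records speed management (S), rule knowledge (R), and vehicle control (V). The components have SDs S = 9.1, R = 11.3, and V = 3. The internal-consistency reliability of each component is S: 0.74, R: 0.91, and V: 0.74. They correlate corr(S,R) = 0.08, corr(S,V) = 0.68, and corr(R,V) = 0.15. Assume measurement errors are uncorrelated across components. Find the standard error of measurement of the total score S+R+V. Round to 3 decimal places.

Var(total) = 219.5 + 63.7508 = 283.251.
True-score variance = 184.137 + 63.7508 = 247.888, so reliability = 0.8752.
Error variance = 283.251 − 247.888 = 35.3627; SEM = √35.3627 = 5.947.

5.947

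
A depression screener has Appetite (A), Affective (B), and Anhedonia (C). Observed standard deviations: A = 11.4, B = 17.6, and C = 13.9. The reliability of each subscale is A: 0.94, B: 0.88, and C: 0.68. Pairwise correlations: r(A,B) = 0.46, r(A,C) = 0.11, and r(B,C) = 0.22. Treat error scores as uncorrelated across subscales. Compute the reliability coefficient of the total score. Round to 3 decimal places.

Var(A+B+C) = 11.4² + 17.6² + 13.9² + 2·[11.4·17.6·0.46 + 11.4·13.9·0.11 + 17.6·13.9·0.22] = 632.93 + 327.092 = 960.022.
Because errors are independent across components, Cov(Tᵢ,Tⱼ) = Cov(Xᵢ,Xⱼ); the off-diagonal part of the true-score variance is the same as above.
True-score variance = [11.4²·0.94 + 17.6²·0.88 + 13.9²·0.68] + 327.092 = 526.134 + 327.092 = 853.226.
Reliability = 853.226 / 960.022 = 0.889.

0.889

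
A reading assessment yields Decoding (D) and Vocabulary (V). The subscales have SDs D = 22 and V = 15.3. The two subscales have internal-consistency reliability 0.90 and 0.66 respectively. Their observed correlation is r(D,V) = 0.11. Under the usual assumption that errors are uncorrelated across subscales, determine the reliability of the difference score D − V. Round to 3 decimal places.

0.801

Var(D−V) = 22² + 15.3² − 2·22·15.3·0.11 = 718.09 − 74.052 = 644.038.
Because errors are independent across components, Cov(Tᵢ,Tⱼ) = Cov(Xᵢ,Xⱼ); the off-diagonal part of the true-score variance is the same as above.
True-score variance = [22²·0.90 + 15.3²·0.66] − 74.052 = 590.099 − 74.052 = 516.047.
Reliability = 516.047 / 644.038 = 0.801.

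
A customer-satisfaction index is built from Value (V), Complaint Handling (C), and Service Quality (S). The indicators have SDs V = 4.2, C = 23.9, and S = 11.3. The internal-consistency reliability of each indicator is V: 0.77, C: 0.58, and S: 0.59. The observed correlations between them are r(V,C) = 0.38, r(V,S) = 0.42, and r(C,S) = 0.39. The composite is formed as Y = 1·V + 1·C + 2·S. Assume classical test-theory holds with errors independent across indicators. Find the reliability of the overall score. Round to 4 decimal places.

0.7296

Var(Y) = 4.2² + 23.9² + 2²·11.3² + 2·[4.2·23.9·0.38 + 2·4.2·11.3·0.42 + 2·23.9·11.3·0.39] = 1099.61 + 577.331 = 1676.94.
With uncorrelated errors the cross-covariances are all true-score covariance, so they carry over unchanged; only the diagonal terms shrink to ρᵢσᵢ².
True-score variance = [4.2²·0.77 + 23.9²·0.58 + 2²·11.3²·0.59] + 577.331 = 646.233 + 577.331 = 1223.56.
Reliability = 1223.56 / 1676.94 = 0.7296.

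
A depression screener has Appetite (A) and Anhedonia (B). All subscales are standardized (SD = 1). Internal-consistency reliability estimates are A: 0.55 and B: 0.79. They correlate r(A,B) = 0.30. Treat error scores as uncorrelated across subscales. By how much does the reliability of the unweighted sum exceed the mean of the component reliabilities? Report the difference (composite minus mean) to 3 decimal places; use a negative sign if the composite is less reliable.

Var(sum) = 2 + 0.6 = 2.6; true-score variance = 1.34 + 0.6 = 1.94; composite reliability = 0.7462.
Mean component reliability = 0.6700.
Difference = 0.7462 − 0.6700 = 0.076.

0.076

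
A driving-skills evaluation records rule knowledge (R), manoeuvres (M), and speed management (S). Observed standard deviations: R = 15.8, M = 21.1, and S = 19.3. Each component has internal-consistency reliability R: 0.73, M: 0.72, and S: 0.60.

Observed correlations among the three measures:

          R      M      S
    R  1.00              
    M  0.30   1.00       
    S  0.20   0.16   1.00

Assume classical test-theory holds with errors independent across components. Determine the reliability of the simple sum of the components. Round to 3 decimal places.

0.776

Var(R+M+S) = 15.8² + 21.1² + 19.3² + 2·[15.8·21.1·0.30 + 15.8·19.3·0.20 + 21.1·19.3·0.16] = 1067.34 + 452.318 = 1519.66.
With uncorrelated errors the cross-covariances are all true-score covariance, so they carry over unchanged; only the diagonal terms shrink to ρᵢσᵢ².
True-score variance = [15.8²·0.73 + 21.1²·0.72 + 19.3²·0.60] + 452.318 = 726.282 + 452.318 = 1178.6.
Reliability = 1178.6 / 1519.66 = 0.776.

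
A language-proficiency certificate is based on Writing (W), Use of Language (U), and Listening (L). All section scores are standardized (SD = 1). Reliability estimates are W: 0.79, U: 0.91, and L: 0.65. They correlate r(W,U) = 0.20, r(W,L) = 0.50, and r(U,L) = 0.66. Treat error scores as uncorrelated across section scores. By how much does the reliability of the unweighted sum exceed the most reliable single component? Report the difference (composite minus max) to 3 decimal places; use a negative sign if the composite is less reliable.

Var(sum) = 3 + 2.72 = 5.72; true-score variance = 2.35 + 2.72 = 5.07; composite reliability = 0.8864.
Max component reliability = 0.9100.
Difference = 0.8864 − 0.9100 = -0.024.

-0.024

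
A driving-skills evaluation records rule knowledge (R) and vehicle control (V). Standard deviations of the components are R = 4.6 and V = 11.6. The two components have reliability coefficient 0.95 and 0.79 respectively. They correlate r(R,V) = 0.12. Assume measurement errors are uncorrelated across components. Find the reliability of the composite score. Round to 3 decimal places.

0.826

Var(R+V) = 4.6² + 11.6² + 2·[4.6·11.6·0.12] = 155.72 + 12.8064 = 168.526.
With uncorrelated errors the cross-covariances are all true-score covariance, so they carry over unchanged; only the diagonal terms shrink to ρᵢσᵢ².
True-score variance = [4.6²·0.95 + 11.6²·0.79] + 12.8064 = 126.404 + 12.8064 = 139.211.
Reliability = 139.211 / 168.526 = 0.826.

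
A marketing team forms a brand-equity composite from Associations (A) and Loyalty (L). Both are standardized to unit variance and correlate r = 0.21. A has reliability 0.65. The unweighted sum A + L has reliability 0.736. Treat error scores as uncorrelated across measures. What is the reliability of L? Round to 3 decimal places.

0.711

Var(A+L) = 2 + 2·0.21 = 2.420.
True-score variance = ρ_A + ρ_L + 2·0.21, so 0.736 = (0.65 + ρ_L + 0.42) / 2.420.
ρ_L = 0.736·2.420 − 0.65 − 0.42 = 0.711.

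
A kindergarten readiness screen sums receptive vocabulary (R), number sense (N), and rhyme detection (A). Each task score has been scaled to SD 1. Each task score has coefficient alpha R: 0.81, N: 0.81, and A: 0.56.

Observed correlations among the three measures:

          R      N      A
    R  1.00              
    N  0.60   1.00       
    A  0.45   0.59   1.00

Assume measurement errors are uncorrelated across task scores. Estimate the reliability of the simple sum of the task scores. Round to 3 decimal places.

0.869

Var(R+N+A) = 3 + 2·[0.60 + 0.45 + 0.59] = 3 + 3.28 = 6.28.
Under uncorrelated errors the observed covariances equal the true-score covariances, so only the own-variance terms attenuate.
True-score variance = [0.81 + 0.81 + 0.56] + 3.28 = 2.18 + 3.28 = 5.46.
Reliability = 5.46 / 6.28 = 0.869.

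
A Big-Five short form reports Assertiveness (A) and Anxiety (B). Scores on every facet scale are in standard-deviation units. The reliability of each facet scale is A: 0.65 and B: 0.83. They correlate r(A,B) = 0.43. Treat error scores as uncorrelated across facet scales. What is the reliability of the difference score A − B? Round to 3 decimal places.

0.544

Var(A−B) = 1 + 1 − 2·0.43 = 2 − 0.86 = 1.14.
Under uncorrelated errors the observed covariances equal the true-score covariances, so only the own-variance terms attenuate.
True-score variance = [0.65 + 0.83] − 0.86 = 1.48 − 0.86 = 0.62.
Reliability = 0.62 / 1.14 = 0.544.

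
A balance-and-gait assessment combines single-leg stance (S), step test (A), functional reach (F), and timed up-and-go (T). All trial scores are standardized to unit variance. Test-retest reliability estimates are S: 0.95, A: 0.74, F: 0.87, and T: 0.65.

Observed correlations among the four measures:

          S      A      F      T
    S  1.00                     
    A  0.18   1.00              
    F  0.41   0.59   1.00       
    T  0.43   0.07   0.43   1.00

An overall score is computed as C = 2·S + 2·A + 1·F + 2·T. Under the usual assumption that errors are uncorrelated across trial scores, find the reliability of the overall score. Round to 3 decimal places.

Var(C) = 2² + 2² + 1 + 2² + 2·[4·0.18 + 2·0.41 + 4·0.43 + 2·0.59 + 4·0.07 + 2·0.43] = 13 + 11.16 = 24.16.
With uncorrelated errors the cross-covariances are all true-score covariance, so they carry over unchanged; only the diagonal terms shrink to ρᵢσᵢ².
True-score variance = [2²·0.95 + 2²·0.74 + 0.87 + 2²·0.65] + 11.16 = 10.23 + 11.16 = 21.39.
Reliability = 21.39 / 24.16 = 0.885.

0.885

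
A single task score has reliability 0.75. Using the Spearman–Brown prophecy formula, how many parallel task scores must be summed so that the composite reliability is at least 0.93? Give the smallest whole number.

k ≥ ρ*(1−ρ₁)/(ρ₁(1−ρ*)) = 0.93·0.25 / (0.75·0.07) = 4.429.
Smallest integer k = 5.

5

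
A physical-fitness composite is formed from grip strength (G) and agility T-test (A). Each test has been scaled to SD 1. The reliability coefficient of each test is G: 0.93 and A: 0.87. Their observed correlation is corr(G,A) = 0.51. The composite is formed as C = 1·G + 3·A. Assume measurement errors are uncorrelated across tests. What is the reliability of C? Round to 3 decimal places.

0.905

Var(C) = 1 + 3² + 2·[3·0.51] = 10 + 3.06 = 13.06.
Under uncorrelated errors the observed covariances equal the true-score covariances, so only the own-variance terms attenuate.
True-score variance = [0.93 + 3²·0.87] + 3.06 = 8.76 + 3.06 = 11.82.
Reliability = 11.82 / 13.06 = 0.905.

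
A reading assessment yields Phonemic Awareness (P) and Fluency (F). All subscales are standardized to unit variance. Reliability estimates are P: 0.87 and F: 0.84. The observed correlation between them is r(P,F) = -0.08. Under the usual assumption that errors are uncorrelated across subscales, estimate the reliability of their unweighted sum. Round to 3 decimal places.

Var(P+F) = 2 + 2·[(-0.08)] = 2 − 0.16 = 1.84.
Because errors are independent across components, Cov(Tᵢ,Tⱼ) = Cov(Xᵢ,Xⱼ); the off-diagonal part of the true-score variance is the same as above.
True-score variance = [0.87 + 0.84] − 0.16 = 1.71 − 0.16 = 1.55.
Reliability = 1.55 / 1.84 = 0.842.

0.842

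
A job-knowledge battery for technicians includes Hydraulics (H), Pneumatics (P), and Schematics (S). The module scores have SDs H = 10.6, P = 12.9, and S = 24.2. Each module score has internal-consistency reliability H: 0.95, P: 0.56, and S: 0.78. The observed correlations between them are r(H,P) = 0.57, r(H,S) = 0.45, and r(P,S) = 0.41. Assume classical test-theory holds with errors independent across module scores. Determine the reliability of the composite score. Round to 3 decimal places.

Var(H+P+S) = 10.6² + 12.9² + 24.2² + 2·[10.6·12.9·0.57 + 10.6·24.2·0.45 + 12.9·24.2·0.41] = 864.41 + 642.739 = 1507.15.
Under uncorrelated errors the observed covariances equal the true-score covariances, so only the own-variance terms attenuate.
True-score variance = [10.6²·0.95 + 12.9²·0.56 + 24.2²·0.78] + 642.739 = 656.731 + 642.739 = 1299.47.
Reliability = 1299.47 / 1507.15 = 0.862.

0.862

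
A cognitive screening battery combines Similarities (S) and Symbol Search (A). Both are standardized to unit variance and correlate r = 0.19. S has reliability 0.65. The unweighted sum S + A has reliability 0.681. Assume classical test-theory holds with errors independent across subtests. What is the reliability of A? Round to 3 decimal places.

Var(S+A) = 2 + 2·0.19 = 2.380.
True-score variance = ρ_S + ρ_A + 2·0.19, so 0.681 = (0.65 + ρ_A + 0.38) / 2.380.
ρ_A = 0.681·2.380 − 0.65 − 0.38 = 0.591.

0.591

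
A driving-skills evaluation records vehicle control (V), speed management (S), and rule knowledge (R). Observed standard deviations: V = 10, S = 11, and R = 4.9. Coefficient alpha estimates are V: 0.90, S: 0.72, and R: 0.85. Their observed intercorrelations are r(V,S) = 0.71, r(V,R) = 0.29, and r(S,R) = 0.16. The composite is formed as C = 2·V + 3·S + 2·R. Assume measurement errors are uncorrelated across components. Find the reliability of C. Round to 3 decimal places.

0.869

Var(C) = 2²·10² + 3²·11² + 2²·4.9² + 2·[6·10·11·0.71 + 4·10·4.9·0.29 + 6·11·4.9·0.16] = 1585.04 + 1154.37 = 2739.41.
Because errors are independent across components, Cov(Tᵢ,Tⱼ) = Cov(Xᵢ,Xⱼ); the off-diagonal part of the true-score variance is the same as above.
True-score variance = [2²·10²·0.90 + 3²·11²·0.72 + 2²·4.9²·0.85] + 1154.37 = 1225.71 + 1154.37 = 2380.08.
Reliability = 2380.08 / 2739.41 = 0.869.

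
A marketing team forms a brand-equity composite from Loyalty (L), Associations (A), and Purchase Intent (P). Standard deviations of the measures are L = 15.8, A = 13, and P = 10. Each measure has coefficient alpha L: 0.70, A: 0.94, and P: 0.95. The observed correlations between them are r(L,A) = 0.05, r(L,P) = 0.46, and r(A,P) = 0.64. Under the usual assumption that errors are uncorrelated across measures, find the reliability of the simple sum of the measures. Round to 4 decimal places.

Var(L+A+P) = 15.8² + 13² + 10² + 2·[15.8·13·0.05 + 15.8·10·0.46 + 13·10·0.64] = 518.64 + 332.3 = 850.94.
Under uncorrelated errors the observed covariances equal the true-score covariances, so only the own-variance terms attenuate.
True-score variance = [15.8²·0.70 + 13²·0.94 + 10²·0.95] + 332.3 = 428.608 + 332.3 = 760.908.
Reliability = 760.908 / 850.94 = 0.8942.

0.8942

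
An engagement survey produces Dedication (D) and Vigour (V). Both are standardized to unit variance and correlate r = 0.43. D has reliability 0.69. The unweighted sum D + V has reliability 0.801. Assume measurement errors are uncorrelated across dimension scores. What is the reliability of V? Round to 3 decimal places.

0.741

Var(D+V) = 2 + 2·0.43 = 2.860.
True-score variance = ρ_D + ρ_V + 2·0.43, so 0.801 = (0.69 + ρ_V + 0.86) / 2.860.
ρ_V = 0.801·2.860 − 0.69 − 0.86 = 0.741.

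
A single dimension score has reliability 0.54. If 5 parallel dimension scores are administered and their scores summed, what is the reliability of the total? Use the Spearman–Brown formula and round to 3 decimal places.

0.854

ρ_k = kρ / (1 + (k−1)ρ) = 5·0.54 / (1 + 4·0.54) = 2.700 / 3.160 = 0.854.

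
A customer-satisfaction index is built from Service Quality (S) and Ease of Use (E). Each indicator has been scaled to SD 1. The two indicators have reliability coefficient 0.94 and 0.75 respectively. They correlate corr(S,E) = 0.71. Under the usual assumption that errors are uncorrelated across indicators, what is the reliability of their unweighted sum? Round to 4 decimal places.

Var(S+E) = 2 + 2·[0.71] = 2 + 1.42 = 3.42.
Under uncorrelated errors the observed covariances equal the true-score covariances, so only the own-variance terms attenuate.
True-score variance = [0.94 + 0.75] + 1.42 = 1.69 + 1.42 = 3.11.
Reliability = 3.11 / 3.42 = 0.9094.

0.9094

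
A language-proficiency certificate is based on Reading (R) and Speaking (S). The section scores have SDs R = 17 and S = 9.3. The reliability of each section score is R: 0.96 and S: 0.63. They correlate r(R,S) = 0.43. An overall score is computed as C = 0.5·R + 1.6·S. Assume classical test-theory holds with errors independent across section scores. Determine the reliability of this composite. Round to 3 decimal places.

0.789

Var(C) = 0.5²·17² + 1.6²·9.3² + 2·[0.8·17·9.3·0.43] = 293.664 + 108.773 = 402.437.
With uncorrelated errors the cross-covariances are all true-score covariance, so they carry over unchanged; only the diagonal terms shrink to ρᵢσᵢ².
True-score variance = [0.5²·17²·0.96 + 1.6²·9.3²·0.63] + 108.773 = 208.851 + 108.773 = 317.624.
Reliability = 317.624 / 402.437 = 0.789.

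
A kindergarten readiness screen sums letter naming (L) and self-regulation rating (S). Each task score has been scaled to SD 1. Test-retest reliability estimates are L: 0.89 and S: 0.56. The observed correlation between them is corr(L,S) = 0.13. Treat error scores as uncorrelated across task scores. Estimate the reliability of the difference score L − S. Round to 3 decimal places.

Var(L−S) = 1 + 1 − 2·0.13 = 2 − 0.26 = 1.74.
With uncorrelated errors the cross-covariances are all true-score covariance, so they carry over unchanged; only the diagonal terms shrink to ρᵢσᵢ².
True-score variance = [0.89 + 0.56] − 0.26 = 1.45 − 0.26 = 1.19.
Reliability = 1.19 / 1.74 = 0.684.

0.684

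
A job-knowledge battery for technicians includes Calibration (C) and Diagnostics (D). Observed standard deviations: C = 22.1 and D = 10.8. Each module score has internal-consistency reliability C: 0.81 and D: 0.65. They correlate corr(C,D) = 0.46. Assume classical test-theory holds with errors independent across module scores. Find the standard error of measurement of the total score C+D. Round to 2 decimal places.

Var(total) = 605.05 + 219.586 = 824.636.
True-score variance = 471.428 + 219.586 = 691.014, so reliability = 0.8380.
Error variance = 824.636 − 691.014 = 133.622; SEM = √133.622 = 11.56.

11.56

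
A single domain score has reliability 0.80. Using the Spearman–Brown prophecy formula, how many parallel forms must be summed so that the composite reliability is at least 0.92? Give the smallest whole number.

k ≥ ρ*(1−ρ₁)/(ρ₁(1−ρ*)) = 0.92·0.20 / (0.80·0.08) = 2.875.
Smallest integer k = 3.

3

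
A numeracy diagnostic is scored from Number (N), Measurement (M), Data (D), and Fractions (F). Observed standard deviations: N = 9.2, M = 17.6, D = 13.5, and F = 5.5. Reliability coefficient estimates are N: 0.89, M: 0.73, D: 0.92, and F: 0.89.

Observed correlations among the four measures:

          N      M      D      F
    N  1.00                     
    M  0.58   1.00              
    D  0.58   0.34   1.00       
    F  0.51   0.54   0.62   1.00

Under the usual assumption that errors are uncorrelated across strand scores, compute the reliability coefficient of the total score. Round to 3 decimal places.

Var(N+M+D+F) = 9.2² + 17.6² + 13.5² + 5.5² + 2·[9.2·17.6·0.58 + 9.2·13.5·0.58 + 9.2·5.5·0.51 + 17.6·13.5·0.34 + 17.6·5.5·0.54 + 13.5·5.5·0.62] = 606.9 + 741.693 = 1348.59.
Because errors are independent across components, Cov(Tᵢ,Tⱼ) = Cov(Xᵢ,Xⱼ); the off-diagonal part of the true-score variance is the same as above.
True-score variance = [9.2²·0.89 + 17.6²·0.73 + 13.5²·0.92 + 5.5²·0.89] + 741.693 = 496.047 + 741.693 = 1237.74.
Reliability = 1237.74 / 1348.59 = 0.918.

0.918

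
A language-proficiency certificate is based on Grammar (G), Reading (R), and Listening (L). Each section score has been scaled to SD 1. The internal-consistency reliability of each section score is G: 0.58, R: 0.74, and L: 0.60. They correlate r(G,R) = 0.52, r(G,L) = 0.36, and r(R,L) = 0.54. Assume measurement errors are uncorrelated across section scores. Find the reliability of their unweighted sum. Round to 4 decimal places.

Var(G+R+L) = 3 + 2·[0.52 + 0.36 + 0.54] = 3 + 2.84 = 5.84.
Under uncorrelated errors the observed covariances equal the true-score covariances, so only the own-variance terms attenuate.
True-score variance = [0.58 + 0.74 + 0.60] + 2.84 = 1.92 + 2.84 = 4.76.
Reliability = 4.76 / 5.84 = 0.8151.

0.8151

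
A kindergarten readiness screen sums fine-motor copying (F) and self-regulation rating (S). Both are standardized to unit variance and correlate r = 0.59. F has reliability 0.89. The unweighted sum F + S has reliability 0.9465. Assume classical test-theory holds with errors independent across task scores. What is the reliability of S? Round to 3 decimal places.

0.940

Var(F+S) = 2 + 2·0.59 = 3.180.
True-score variance = ρ_F + ρ_S + 2·0.59, so 0.9465 = (0.89 + ρ_S + 1.18) / 3.180.
ρ_S = 0.9465·3.180 − 0.89 − 1.18 = 0.940.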